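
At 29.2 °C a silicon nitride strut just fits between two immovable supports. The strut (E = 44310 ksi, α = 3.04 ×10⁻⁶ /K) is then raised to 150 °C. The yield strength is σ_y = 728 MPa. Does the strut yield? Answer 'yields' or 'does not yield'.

E = 44310 ksi = 305.5 GPa.
ΔT = 120.8 K. Constrained thermal stress σ = E·α·ΔT = 305.5×10³ MPa × 3.04×10⁻⁶ × 120.8 = 112 MPa (compressive).
Compare to σ_y = 728 MPa: σ < σ_y, so it does not yield.

does not yield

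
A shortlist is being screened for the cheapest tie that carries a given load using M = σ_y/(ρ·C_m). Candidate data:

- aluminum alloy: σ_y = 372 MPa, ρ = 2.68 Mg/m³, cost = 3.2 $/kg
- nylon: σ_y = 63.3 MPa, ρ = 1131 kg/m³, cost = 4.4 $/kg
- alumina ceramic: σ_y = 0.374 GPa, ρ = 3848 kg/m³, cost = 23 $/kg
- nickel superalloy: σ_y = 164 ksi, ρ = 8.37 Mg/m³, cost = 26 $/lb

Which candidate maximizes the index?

aluminum alloy

After converting to SI:
  aluminum alloy: σ_y = 372.0 MPa, ρ = 2680 kg/m³, cost = 3.200 $/kg
  nylon: σ_y = 63.30 MPa, ρ = 1131 kg/m³, cost = 4.400 $/kg
  alumina ceramic: σ_y = 374.0 MPa, ρ = 3848 kg/m³, cost = 23.00 $/kg
  nickel superalloy: σ_y = 1131 MPa, ρ = 8370 kg/m³, cost = 57.32 $/kg
  aluminum alloy: M = 43.4 kN·m per $
  nylon: M = 12.7 kN·m per $
  alumina ceramic: M = 4.23 kN·m per $
  nickel superalloy: M = 2.36 kN·m per $
Aluminum alloy ranks first.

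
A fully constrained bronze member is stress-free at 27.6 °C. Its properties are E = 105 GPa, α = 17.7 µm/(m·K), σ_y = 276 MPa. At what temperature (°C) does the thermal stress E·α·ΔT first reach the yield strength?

176 °C

E·α·ΔT = 276.0 MPa ⇒ ΔT = 276.0 / (105.0×10³ × 17.7×10⁻⁶) = 148.5 K.
T = 27.6 + 148.5 = 176.1 °C.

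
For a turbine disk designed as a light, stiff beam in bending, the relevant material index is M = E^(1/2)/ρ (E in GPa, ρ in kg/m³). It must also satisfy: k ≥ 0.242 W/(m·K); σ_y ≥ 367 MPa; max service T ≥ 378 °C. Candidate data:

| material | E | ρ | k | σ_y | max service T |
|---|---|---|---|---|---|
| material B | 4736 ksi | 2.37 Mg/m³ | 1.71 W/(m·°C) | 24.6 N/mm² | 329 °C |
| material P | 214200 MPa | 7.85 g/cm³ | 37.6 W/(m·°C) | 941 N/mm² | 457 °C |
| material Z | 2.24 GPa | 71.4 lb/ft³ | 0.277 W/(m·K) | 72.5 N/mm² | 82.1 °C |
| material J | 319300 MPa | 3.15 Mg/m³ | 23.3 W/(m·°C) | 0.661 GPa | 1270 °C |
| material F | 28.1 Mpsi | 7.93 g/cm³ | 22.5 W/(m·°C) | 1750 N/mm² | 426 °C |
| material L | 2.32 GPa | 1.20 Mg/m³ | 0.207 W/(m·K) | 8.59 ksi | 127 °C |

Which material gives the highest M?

material J

Screen on constraints: k ≥ 0.242 W/(m·K); σ_y ≥ 367 MPa; max service T ≥ 378 °C. Survivors: material P, material J, material F.
After converting to SI:
  material P: E = 214.2 GPa, ρ = 7850 kg/m³
  material J: E = 319.3 GPa, ρ = 3150 kg/m³
  material F: E = 193.7 GPa, ρ = 7930 kg/m³
  material J: M = 5.67×10⁻³
  material P: M = 1.86×10⁻³
  material F: M = 1.76×10⁻³
Material J has the largest M.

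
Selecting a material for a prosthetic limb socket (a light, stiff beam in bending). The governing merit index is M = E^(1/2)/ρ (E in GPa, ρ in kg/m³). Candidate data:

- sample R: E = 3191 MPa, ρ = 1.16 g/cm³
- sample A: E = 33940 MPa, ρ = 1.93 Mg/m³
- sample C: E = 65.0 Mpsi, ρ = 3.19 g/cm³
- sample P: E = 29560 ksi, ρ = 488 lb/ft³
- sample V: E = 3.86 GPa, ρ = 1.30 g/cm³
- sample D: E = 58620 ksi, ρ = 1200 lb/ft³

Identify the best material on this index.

Putting every candidate on a common basis:
  sample R: E = 3.191 GPa, ρ = 1160 kg/m³
  sample A: E = 33.94 GPa, ρ = 1930 kg/m³
  sample C: E = 448.2 GPa, ρ = 3190 kg/m³
  sample P: E = 203.8 GPa, ρ = 7817 kg/m³
  sample V: E = 3.860 GPa, ρ = 1300 kg/m³
  sample D: E = 404.2 GPa, ρ = 19220 kg/m³
  sample C: M = 6.64×10⁻³
  sample A: M = 3.02×10⁻³
  sample P: M = 1.83×10⁻³
  sample R: M = 1.54×10⁻³
  sample V: M = 1.51×10⁻³
  sample D: M = 1.05×10⁻³
Sample C has the largest M.

sample C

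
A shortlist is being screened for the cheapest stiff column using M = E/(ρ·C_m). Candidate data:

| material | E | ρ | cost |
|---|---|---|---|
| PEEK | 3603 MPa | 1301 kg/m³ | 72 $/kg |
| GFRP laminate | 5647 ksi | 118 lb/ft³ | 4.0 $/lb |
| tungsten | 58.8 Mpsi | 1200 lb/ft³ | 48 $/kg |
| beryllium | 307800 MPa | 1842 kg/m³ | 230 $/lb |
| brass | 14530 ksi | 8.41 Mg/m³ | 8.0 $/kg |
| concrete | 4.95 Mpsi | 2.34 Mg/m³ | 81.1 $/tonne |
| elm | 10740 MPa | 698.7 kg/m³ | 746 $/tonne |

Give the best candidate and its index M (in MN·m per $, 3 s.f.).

concrete, M = 180 MN·m per $

After converting to SI:
  PEEK: E = 3.603 GPa, ρ = 1301 kg/m³, cost = 72.00 $/kg
  GFRP laminate: E = 38.93 GPa, ρ = 1890 kg/m³, cost = 8.818 $/kg
  tungsten: E = 405.4 GPa, ρ = 19220 kg/m³, cost = 48.00 $/kg
  beryllium: E = 307.8 GPa, ρ = 1842 kg/m³, cost = 507.1 $/kg
  brass: E = 100.2 GPa, ρ = 8410 kg/m³, cost = 8.000 $/kg
  concrete: E = 34.13 GPa, ρ = 2340 kg/m³, cost = 0.08110 $/kg
  elm: E = 10.74 GPa, ρ = 698.7 kg/m³, cost = 0.7460 $/kg
  concrete: M = 180 MN·m per $
  elm: M = 20.6 MN·m per $
  GFRP laminate: M = 2.34 MN·m per $
  brass: M = 1.49 MN·m per $
  tungsten: M = 0.439 MN·m per $
  beryllium: M = 0.330 MN·m per $
  PEEK: M = 0.0385 MN·m per $
Highest index: concrete.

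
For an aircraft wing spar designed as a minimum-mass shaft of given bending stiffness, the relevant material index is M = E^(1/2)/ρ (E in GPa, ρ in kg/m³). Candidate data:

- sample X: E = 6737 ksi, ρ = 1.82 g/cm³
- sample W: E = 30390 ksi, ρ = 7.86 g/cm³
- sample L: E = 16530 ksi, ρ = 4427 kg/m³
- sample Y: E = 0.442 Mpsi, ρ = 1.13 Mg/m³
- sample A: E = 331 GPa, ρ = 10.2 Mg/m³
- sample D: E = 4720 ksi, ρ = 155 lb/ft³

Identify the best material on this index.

After converting to SI:
  sample X: E = 46.45 GPa, ρ = 1820 kg/m³
  sample W: E = 209.5 GPa, ρ = 7860 kg/m³
  sample L: E = 114.0 GPa, ρ = 4427 kg/m³
  sample Y: E = 3.047 GPa, ρ = 1130 kg/m³
  sample A: E = 331.0 GPa, ρ = 10200 kg/m³
  sample D: E = 32.54 GPa, ρ = 2483 kg/m³
  sample X: M = 3.74×10⁻³
  sample L: M = 2.41×10⁻³
  sample D: M = 2.30×10⁻³
  sample W: M = 1.84×10⁻³
  sample A: M = 1.78×10⁻³
  sample Y: M = 1.54×10⁻³
Sample X has the largest M.

sample X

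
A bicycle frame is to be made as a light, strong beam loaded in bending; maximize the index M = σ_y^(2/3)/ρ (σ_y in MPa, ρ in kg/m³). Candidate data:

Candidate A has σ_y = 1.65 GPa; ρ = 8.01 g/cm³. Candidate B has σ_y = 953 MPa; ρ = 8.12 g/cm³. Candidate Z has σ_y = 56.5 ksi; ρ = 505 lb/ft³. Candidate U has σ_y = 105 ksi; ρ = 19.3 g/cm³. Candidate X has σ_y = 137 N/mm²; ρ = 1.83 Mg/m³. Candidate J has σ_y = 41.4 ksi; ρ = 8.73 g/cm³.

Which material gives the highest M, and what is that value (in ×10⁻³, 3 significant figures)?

Normalizing units and computing the index:
  candidate A: σ_y = 1650 MPa, ρ = 8010 kg/m³
  candidate B: σ_y = 953.0 MPa, ρ = 8120 kg/m³
  candidate Z: σ_y = 389.6 MPa, ρ = 8089 kg/m³
  candidate U: σ_y = 723.9 MPa, ρ = 19300 kg/m³
  candidate X: σ_y = 137.0 MPa, ρ = 1830 kg/m³
  candidate J: σ_y = 285.4 MPa, ρ = 8730 kg/m³
  candidate A: M = 17.4×10⁻³
  candidate X: M = 14.5×10⁻³
  candidate B: M = 11.9×10⁻³
  candidate Z: M = 6.59×10⁻³
  candidate J: M = 4.97×10⁻³
  candidate U: M = 4.18×10⁻³
The maximum is for candidate A.

candidate A, M = 17.4×10⁻³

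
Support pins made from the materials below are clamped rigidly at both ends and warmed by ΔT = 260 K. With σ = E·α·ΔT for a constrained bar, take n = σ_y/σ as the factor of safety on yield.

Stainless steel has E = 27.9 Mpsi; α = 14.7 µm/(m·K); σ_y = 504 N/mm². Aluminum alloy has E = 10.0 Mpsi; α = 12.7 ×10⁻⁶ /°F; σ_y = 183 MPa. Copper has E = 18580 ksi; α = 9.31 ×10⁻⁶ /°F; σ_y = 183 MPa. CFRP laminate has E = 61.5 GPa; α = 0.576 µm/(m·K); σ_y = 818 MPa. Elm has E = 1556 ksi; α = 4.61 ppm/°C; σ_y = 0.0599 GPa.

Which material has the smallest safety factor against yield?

copper

In consistent units (E in GPa, α in ×10⁻⁶/K, σ_y in MPa):
  stainless steel: E = 192.4, α = 14.7, σ_y = 504.0 → σ = 735 MPa, n = 0.686
  aluminum alloy: E = 68.95, α = 22.9, σ_y = 183.0 → σ = 410 MPa, n = 0.447
  copper: E = 128.1, α = 16.8, σ_y = 183.0 → σ = 558 MPa, n = 0.328
  CFRP laminate: E = 61.50, α = 0.576, σ_y = 818.0 → σ = 9.21 MPa, n = 88.8
  elm: E = 10.73, α = 4.61, σ_y = 59.90 → σ = 12.9 MPa, n = 4.66
Copper has the lowest safety factor, n = 0.328.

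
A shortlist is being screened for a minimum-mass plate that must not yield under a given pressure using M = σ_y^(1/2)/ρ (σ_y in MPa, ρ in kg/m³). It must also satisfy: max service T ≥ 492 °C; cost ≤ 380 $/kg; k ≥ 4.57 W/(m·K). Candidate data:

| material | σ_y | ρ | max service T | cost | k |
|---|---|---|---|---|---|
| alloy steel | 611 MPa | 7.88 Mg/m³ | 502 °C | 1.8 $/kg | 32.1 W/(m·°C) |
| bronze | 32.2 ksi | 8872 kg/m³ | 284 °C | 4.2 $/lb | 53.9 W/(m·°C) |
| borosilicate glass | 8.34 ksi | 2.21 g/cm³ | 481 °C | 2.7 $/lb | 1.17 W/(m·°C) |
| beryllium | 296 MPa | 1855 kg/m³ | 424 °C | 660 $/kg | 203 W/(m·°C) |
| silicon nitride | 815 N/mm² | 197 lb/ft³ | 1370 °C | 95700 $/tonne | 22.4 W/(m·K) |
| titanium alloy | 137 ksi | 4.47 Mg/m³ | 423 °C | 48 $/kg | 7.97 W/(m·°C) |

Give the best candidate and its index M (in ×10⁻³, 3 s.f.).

Screen on constraints: max service T ≥ 492 °C; cost ≤ 380 $/kg; k ≥ 4.57 W/(m·K). Survivors: alloy steel, silicon nitride.
In SI units:
  alloy steel: σ_y = 611.0 MPa, ρ = 7880 kg/m³
  silicon nitride: σ_y = 815.0 MPa, ρ = 3156 kg/m³
  silicon nitride: M = 9.05×10⁻³
  alloy steel: M = 3.14×10⁻³
Highest index: silicon nitride.

silicon nitride, M = 9.05×10⁻³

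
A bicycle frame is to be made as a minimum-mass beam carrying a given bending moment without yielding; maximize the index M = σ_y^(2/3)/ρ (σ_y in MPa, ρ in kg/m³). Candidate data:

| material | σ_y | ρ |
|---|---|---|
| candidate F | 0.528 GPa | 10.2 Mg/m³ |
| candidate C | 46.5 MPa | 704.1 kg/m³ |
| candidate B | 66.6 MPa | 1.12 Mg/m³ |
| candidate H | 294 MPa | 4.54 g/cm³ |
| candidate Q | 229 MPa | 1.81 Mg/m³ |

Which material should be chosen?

candidate Q

Putting every candidate on a common basis:
  candidate F: σ_y = 528.0 MPa, ρ = 10200 kg/m³
  candidate C: σ_y = 46.50 MPa, ρ = 704.1 kg/m³
  candidate B: σ_y = 66.60 MPa, ρ = 1120 kg/m³
  candidate H: σ_y = 294.0 MPa, ρ = 4540 kg/m³
  candidate Q: σ_y = 229.0 MPa, ρ = 1810 kg/m³
  candidate Q: M = 20.7×10⁻³
  candidate C: M = 18.4×10⁻³
  candidate B: M = 14.7×10⁻³
  candidate H: M = 9.74×10⁻³
  candidate F: M = 6.40×10⁻³
Highest index: candidate Q.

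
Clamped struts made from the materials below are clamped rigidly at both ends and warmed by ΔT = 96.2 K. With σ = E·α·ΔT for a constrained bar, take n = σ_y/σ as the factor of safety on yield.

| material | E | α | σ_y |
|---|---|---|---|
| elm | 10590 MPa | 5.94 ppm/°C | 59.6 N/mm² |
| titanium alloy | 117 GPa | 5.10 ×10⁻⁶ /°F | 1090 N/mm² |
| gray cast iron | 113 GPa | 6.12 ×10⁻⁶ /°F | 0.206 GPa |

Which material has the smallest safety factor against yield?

gray cast iron

Per material, after unit conversion:
  elm: E = 10.59, α = 5.94, σ_y = 59.60 → σ = 6.05 MPa, n = 9.85
  titanium alloy: E = 117.0, α = 9.18, σ_y = 1090 → σ = 103 MPa, n = 10.5
  gray cast iron: E = 113.0, α = 11.0, σ_y = 206.0 → σ = 120 MPa, n = 1.72
Gray cast iron has the lowest safety factor, n = 1.72.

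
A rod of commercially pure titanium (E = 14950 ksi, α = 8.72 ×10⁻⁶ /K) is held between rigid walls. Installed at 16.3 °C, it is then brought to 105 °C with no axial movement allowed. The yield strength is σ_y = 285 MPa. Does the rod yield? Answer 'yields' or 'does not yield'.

does not yield

E = 14950 ksi = 103.1 GPa.
ΔT = 88.70 K. Constrained thermal stress σ = E·α·ΔT = 103.1×10³ MPa × 8.72×10⁻⁶ × 88.70 = 79.7 MPa (compressive).
Compare to σ_y = 285 MPa: σ < σ_y, so it does not yield.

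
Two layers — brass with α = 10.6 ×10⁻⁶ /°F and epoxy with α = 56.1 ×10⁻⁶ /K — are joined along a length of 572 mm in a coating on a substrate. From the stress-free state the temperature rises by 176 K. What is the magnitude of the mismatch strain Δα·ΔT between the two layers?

brass: α = 10.6×10⁻⁶/°F × 9/5 = 19.1×10⁻⁶/K.
Δα = |19.1 − 56.1|×10⁻⁶/K = 37.0×10⁻⁶/K.
Mismatch strain = Δα·ΔT = 37.0×10⁻⁶ × 176.0 = 6.52×10⁻³.

6.52×10⁻³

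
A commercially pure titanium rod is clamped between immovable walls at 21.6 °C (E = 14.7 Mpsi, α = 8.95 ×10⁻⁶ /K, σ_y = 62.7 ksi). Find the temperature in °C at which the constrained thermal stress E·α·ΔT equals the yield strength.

E = 14.7 Mpsi = 101.4 GPa.
σ_y = 62.7 ksi = 432.3 MPa.
E·α·ΔT = 432.3 MPa ⇒ ΔT = 432.3 / (101.4×10³ × 8.95×10⁻⁶) = 476.6 K.
T = 21.6 + 476.6 = 498.2 °C.

498 °C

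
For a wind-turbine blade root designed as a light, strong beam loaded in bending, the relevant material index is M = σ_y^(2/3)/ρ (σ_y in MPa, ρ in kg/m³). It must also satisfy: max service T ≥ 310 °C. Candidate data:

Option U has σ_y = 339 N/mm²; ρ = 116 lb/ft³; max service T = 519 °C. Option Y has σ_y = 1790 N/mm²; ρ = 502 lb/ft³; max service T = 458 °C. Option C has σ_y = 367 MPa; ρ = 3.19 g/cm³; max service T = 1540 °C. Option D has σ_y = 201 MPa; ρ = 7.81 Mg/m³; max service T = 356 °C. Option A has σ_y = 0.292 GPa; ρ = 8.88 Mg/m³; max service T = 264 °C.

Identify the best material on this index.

option U

Screen on constraints: max service T ≥ 310 °C. Survivors: option U, option Y, option C, option D.
Convert each candidate to consistent units, then evaluate M:
  option U: σ_y = 339.0 MPa, ρ = 1858 kg/m³
  option Y: σ_y = 1790 MPa, ρ = 8041 kg/m³
  option C: σ_y = 367.0 MPa, ρ = 3190 kg/m³
  option D: σ_y = 201.0 MPa, ρ = 7810 kg/m³
  option U: M = 26.2×10⁻³
  option Y: M = 18.3×10⁻³
  option C: M = 16.1×10⁻³
  option D: M = 4.39×10⁻³
Highest index: option U.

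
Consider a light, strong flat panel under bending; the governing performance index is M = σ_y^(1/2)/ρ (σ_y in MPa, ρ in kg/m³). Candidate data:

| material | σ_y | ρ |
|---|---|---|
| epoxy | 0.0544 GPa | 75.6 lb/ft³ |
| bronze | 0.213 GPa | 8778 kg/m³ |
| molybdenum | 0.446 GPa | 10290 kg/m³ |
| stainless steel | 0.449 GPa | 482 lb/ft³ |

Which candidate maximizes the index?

epoxy

Normalizing units and computing the index:
  epoxy: σ_y = 54.40 MPa, ρ = 1211 kg/m³
  bronze: σ_y = 213.0 MPa, ρ = 8778 kg/m³
  molybdenum: σ_y = 446.0 MPa, ρ = 10290 kg/m³
  stainless steel: σ_y = 449.0 MPa, ρ = 7721 kg/m³
  epoxy: M = 6.09×10⁻³
  stainless steel: M = 2.74×10⁻³
  molybdenum: M = 2.05×10⁻³
  bronze: M = 1.66×10⁻³
Highest index: epoxy.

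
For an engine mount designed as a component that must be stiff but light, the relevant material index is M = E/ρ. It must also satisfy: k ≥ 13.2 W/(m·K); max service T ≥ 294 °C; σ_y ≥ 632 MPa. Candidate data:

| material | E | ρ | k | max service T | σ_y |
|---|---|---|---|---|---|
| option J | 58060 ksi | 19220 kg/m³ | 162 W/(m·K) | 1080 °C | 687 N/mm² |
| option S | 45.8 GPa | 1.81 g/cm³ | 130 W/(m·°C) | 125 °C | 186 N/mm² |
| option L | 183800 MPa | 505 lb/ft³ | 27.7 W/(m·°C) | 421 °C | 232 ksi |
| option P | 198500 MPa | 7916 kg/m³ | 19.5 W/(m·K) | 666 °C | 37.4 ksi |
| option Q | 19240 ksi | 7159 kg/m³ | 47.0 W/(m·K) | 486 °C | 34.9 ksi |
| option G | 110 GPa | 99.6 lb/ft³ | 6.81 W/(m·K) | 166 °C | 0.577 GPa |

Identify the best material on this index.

Screen on constraints: k ≥ 13.2 W/(m·K); max service T ≥ 294 °C; σ_y ≥ 632 MPa. Survivors: option J, option L.
In SI units:
  option J: E = 400.3 GPa, ρ = 19220 kg/m³
  option L: E = 183.8 GPa, ρ = 8089 kg/m³
  option L: M = 22.7 MN·m/kg
  option J: M = 20.8 MN·m/kg
Highest index: option L.

option L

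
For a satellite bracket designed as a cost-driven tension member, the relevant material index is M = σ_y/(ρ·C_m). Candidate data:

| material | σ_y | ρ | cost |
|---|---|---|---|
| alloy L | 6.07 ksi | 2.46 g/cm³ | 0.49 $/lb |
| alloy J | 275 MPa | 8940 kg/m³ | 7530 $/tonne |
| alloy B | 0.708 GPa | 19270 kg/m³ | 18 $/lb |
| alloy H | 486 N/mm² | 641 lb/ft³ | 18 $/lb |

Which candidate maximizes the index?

After converting to SI:
  alloy L: σ_y = 41.85 MPa, ρ = 2460 kg/m³, cost = 1.080 $/kg
  alloy J: σ_y = 275.0 MPa, ρ = 8940 kg/m³, cost = 7.530 $/kg
  alloy B: σ_y = 708.0 MPa, ρ = 19270 kg/m³, cost = 39.68 $/kg
  alloy H: σ_y = 486.0 MPa, ρ = 10270 kg/m³, cost = 39.68 $/kg
  alloy L: M = 15.7 kN·m per $
  alloy J: M = 4.09 kN·m per $
  alloy H: M = 1.19 kN·m per $
  alloy B: M = 0.926 kN·m per $
Highest index: alloy L.

alloy L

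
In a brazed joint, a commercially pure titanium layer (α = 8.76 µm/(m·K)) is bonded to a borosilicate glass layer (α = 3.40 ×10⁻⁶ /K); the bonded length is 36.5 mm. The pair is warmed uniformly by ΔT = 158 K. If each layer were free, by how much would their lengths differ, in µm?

30.9 µm

Δα = |8.76 − 3.40|×10⁻⁶/K = 5.36×10⁻⁶/K.
ΔL_mismatch = Δα·L·ΔT = 5.36×10⁻⁶ × 36.5 mm × 158.0 K = 30.9 µm.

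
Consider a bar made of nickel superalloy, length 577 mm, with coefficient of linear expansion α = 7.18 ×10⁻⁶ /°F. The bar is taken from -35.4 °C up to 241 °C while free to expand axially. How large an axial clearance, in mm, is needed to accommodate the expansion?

Convert α: 7.18×10⁻⁶/°F × (9/5) = 12.9×10⁻⁶/K.
ΔT = 241 − (-35.4) = 276.4 K.
ΔL = α·L₀·ΔT = 12.9×10⁻⁶ × 577 mm × 276.4 K = 2.06 mm.

2.06 mm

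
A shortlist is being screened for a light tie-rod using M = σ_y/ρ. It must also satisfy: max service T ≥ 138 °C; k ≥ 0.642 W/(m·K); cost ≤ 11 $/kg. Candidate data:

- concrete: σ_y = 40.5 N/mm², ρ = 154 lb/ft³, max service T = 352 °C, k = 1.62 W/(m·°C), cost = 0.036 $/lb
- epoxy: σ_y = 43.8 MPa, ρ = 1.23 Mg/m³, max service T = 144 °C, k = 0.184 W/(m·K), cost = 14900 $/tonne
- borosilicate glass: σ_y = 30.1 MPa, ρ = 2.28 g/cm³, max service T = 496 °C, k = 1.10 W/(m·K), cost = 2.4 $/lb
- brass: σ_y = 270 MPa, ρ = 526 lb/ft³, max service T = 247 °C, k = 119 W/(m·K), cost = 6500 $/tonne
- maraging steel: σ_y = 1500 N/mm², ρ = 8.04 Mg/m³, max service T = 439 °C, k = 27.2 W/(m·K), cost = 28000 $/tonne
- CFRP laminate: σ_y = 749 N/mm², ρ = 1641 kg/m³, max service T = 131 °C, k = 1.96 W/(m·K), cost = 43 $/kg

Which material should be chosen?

brass

Screen on constraints: max service T ≥ 138 °C; k ≥ 0.642 W/(m·K); cost ≤ 11 $/kg. Survivors: concrete, borosilicate glass, brass.
Convert each candidate to consistent units, then evaluate M:
  concrete: σ_y = 40.50 MPa, ρ = 2467 kg/m³
  borosilicate glass: σ_y = 30.10 MPa, ρ = 2280 kg/m³
  brass: σ_y = 270.0 MPa, ρ = 8426 kg/m³
  brass: M = 32.0 kN·m/kg
  concrete: M = 16.4 kN·m/kg
  borosilicate glass: M = 13.2 kN·m/kg
Brass has the largest M.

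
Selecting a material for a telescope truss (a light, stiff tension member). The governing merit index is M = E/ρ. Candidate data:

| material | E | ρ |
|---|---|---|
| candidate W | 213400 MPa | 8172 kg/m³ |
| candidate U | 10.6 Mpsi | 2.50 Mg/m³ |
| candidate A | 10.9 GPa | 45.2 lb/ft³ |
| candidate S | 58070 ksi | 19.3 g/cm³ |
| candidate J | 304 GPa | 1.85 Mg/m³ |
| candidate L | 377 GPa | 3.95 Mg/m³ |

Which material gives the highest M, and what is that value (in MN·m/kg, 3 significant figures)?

candidate J, M = 164 MN·m/kg

Normalizing units and computing the index:
  candidate W: E = 213.4 GPa, ρ = 8172 kg/m³
  candidate U: E = 73.08 GPa, ρ = 2500 kg/m³
  candidate A: E = 10.90 GPa, ρ = 724.0 kg/m³
  candidate S: E = 400.4 GPa, ρ = 19300 kg/m³
  candidate J: E = 304.0 GPa, ρ = 1850 kg/m³
  candidate L: E = 377.0 GPa, ρ = 3950 kg/m³
  candidate J: M = 164 MN·m/kg
  candidate L: M = 95.4 MN·m/kg
  candidate U: M = 29.2 MN·m/kg
  candidate W: M = 26.1 MN·m/kg
  candidate S: M = 20.7 MN·m/kg
  candidate A: M = 15.1 MN·m/kg
Candidate J ranks first.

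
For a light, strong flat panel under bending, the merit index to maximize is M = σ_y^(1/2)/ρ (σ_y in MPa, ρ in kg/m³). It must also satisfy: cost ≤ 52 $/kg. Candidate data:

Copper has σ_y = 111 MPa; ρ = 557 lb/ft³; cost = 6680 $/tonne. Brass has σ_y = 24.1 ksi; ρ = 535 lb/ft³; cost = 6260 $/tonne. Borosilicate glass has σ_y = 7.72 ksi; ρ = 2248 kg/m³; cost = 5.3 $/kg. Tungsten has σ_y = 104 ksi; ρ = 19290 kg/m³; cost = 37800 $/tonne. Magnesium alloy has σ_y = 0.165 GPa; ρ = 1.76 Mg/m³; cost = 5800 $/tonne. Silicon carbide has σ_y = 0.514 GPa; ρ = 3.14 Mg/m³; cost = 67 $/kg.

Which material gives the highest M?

magnesium alloy

Screen on constraints: cost ≤ 52 $/kg. Survivors: copper, brass, borosilicate glass, tungsten, magnesium alloy.
Putting every candidate on a common basis:
  copper: σ_y = 111.0 MPa, ρ = 8922 kg/m³
  brass: σ_y = 166.2 MPa, ρ = 8570 kg/m³
  borosilicate glass: σ_y = 53.23 MPa, ρ = 2248 kg/m³
  tungsten: σ_y = 717.1 MPa, ρ = 19290 kg/m³
  magnesium alloy: σ_y = 165.0 MPa, ρ = 1760 kg/m³
  magnesium alloy: M = 7.30×10⁻³
  borosilicate glass: M = 3.25×10⁻³
  brass: M = 1.50×10⁻³
  tungsten: M = 1.39×10⁻³
  copper: M = 1.18×10⁻³
The maximum is for magnesium alloy.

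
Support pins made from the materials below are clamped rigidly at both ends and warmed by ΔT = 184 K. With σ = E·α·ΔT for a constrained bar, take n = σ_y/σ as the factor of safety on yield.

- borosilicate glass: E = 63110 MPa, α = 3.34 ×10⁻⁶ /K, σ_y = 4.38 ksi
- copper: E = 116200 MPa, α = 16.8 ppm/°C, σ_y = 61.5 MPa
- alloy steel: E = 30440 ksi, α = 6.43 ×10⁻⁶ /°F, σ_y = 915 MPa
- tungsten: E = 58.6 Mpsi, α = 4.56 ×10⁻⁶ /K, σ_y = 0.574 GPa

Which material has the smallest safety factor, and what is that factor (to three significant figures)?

With everything in SI (GPa, ×10⁻⁶/K, MPa):
  borosilicate glass: E = 63.11, α = 3.34, σ_y = 30.20 → σ = 38.8 MPa, n = 0.779
  copper: E = 116.2, α = 16.8, σ_y = 61.50 → σ = 359 MPa, n = 0.171
  alloy steel: E = 209.9, α = 11.6, σ_y = 915.0 → σ = 447 MPa, n = 2.05
  tungsten: E = 404.0, α = 4.56, σ_y = 574.0 → σ = 339 MPa, n = 1.69
Copper has the lowest safety factor, n = 0.171.

copper, n = 0.171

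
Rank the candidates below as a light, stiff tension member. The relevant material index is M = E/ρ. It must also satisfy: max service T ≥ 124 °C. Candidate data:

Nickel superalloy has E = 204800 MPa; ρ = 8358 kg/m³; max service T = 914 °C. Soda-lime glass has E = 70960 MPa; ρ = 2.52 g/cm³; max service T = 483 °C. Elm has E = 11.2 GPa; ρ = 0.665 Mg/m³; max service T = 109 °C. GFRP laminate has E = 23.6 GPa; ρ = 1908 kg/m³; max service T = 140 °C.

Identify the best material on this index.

soda-lime glass

Screen on constraints: max service T ≥ 124 °C. Survivors: nickel superalloy, soda-lime glass, GFRP laminate.
Normalizing units and computing the index:
  nickel superalloy: E = 204.8 GPa, ρ = 8358 kg/m³
  soda-lime glass: E = 70.96 GPa, ρ = 2520 kg/m³
  GFRP laminate: E = 23.60 GPa, ρ = 1908 kg/m³
  soda-lime glass: M = 28.2 MN·m/kg
  nickel superalloy: M = 24.5 MN·m/kg
  GFRP laminate: M = 12.4 MN·m/kg
Soda-lime glass has the largest M.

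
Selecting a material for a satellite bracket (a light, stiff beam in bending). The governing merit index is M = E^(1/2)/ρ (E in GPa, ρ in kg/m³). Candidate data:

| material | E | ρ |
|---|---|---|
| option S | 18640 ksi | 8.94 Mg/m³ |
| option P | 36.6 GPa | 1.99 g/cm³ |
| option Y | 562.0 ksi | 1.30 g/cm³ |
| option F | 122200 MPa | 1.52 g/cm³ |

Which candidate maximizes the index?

In SI units:
  option S: E = 128.5 GPa, ρ = 8940 kg/m³
  option P: E = 36.60 GPa, ρ = 1990 kg/m³
  option Y: E = 3.875 GPa, ρ = 1300 kg/m³
  option F: E = 122.2 GPa, ρ = 1520 kg/m³
  option F: M = 7.27×10⁻³
  option P: M = 3.04×10⁻³
  option Y: M = 1.51×10⁻³
  option S: M = 1.27×10⁻³
Highest index: option F.

option F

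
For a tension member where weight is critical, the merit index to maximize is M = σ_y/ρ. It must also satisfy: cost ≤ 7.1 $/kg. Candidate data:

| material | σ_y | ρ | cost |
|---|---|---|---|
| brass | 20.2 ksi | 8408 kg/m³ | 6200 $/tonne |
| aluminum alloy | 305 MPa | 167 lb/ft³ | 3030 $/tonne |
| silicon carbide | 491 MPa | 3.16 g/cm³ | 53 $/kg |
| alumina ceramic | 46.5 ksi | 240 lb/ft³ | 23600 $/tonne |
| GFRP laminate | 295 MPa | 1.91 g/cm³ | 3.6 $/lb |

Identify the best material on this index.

aluminum alloy

Screen on constraints: cost ≤ 7.1 $/kg. Survivors: brass, aluminum alloy.
Normalizing units and computing the index:
  brass: σ_y = 139.3 MPa, ρ = 8408 kg/m³
  aluminum alloy: σ_y = 305.0 MPa, ρ = 2675 kg/m³
  aluminum alloy: M = 114 kN·m/kg
  brass: M = 16.6 kN·m/kg
Aluminum alloy ranks first.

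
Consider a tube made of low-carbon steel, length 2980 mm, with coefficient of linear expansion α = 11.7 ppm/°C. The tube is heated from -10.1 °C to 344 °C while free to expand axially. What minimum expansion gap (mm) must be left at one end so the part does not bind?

12.3 mm

ΔT = 344 − (-10.1) = 354.1 K.
ΔL = α·L₀·ΔT = 11.7×10⁻⁶ × 2980 mm × 354.1 K = 12.3 mm.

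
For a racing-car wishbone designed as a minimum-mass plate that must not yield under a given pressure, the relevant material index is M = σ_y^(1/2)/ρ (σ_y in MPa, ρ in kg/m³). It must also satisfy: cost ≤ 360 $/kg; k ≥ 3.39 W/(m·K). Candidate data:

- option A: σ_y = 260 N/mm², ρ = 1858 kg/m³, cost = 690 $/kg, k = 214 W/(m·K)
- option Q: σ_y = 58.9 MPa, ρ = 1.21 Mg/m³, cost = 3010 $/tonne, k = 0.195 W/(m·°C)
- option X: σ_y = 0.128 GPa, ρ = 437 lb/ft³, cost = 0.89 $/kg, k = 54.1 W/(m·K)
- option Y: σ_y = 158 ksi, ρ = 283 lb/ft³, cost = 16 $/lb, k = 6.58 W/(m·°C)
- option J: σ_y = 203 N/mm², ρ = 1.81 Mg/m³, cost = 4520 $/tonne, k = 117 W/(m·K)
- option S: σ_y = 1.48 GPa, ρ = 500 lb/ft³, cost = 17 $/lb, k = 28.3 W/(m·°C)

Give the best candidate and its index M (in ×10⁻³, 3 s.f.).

option J, M = 7.87×10⁻³

Screen on constraints: cost ≤ 360 $/kg; k ≥ 3.39 W/(m·K). Survivors: option X, option Y, option J, option S.
After converting to SI:
  option X: σ_y = 128.0 MPa, ρ = 7000 kg/m³
  option Y: σ_y = 1089 MPa, ρ = 4533 kg/m³
  option J: σ_y = 203.0 MPa, ρ = 1810 kg/m³
  option S: σ_y = 1480 MPa, ρ = 8009 kg/m³
  option J: M = 7.87×10⁻³
  option Y: M = 7.28×10⁻³
  option S: M = 4.80×10⁻³
  option X: M = 1.62×10⁻³
Option J has the largest M.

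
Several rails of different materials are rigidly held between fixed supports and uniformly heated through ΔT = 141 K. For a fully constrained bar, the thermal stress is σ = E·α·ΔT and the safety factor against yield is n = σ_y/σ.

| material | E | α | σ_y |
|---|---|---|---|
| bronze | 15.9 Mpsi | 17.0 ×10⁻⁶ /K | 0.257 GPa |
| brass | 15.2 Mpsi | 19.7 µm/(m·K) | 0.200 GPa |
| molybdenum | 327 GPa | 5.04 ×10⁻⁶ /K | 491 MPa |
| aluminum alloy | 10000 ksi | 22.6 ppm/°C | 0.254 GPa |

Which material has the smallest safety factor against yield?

brass

Converting E to GPa, α to ×10⁻⁶/K, σ_y to MPa, then σ and n for each:
  bronze: E = 109.6, α = 17.0, σ_y = 257.0 → σ = 263 MPa, n = 0.978
  brass: E = 104.8, α = 19.7, σ_y = 200.0 → σ = 291 MPa, n = 0.687
  molybdenum: E = 327.0, α = 5.04, σ_y = 491.0 → σ = 232 MPa, n = 2.11
  aluminum alloy: E = 68.95, α = 22.6, σ_y = 254.0 → σ = 220 MPa, n = 1.16
Smallest n: brass with n = 0.687.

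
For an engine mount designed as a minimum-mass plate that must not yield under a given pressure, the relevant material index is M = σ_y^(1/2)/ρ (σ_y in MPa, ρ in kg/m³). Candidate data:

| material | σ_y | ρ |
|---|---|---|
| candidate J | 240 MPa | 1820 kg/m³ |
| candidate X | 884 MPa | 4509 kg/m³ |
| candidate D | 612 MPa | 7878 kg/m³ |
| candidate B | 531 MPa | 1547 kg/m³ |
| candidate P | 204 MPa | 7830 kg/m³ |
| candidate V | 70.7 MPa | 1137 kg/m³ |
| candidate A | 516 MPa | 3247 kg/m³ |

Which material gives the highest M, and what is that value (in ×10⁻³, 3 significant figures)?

candidate B, M = 14.9×10⁻³

Computing M directly (units already consistent):
  candidate B: M = 14.9×10⁻³
  candidate J: M = 8.51×10⁻³
  candidate V: M = 7.40×10⁻³
  candidate A: M = 7.00×10⁻³
  candidate X: M = 6.59×10⁻³
  candidate D: M = 3.14×10⁻³
  candidate P: M = 1.82×10⁻³
Candidate B has the largest M.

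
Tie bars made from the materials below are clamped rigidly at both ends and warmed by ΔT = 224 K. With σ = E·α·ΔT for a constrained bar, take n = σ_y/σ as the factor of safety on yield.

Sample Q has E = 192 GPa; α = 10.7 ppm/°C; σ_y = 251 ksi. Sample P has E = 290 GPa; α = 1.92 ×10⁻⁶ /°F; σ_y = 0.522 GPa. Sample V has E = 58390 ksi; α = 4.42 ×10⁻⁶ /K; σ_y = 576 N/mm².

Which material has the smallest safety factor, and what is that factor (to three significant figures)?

sample V, n = 1.45

With everything in SI (GPa, ×10⁻⁶/K, MPa):
  sample Q: E = 192.0, α = 10.7, σ_y = 1731 → σ = 460 MPa, n = 3.76
  sample P: E = 290.0, α = 3.46, σ_y = 522.0 → σ = 225 MPa, n = 2.33
  sample V: E = 402.6, α = 4.42, σ_y = 576.0 → σ = 399 MPa, n = 1.45
Sample V has the lowest safety factor, n = 1.45.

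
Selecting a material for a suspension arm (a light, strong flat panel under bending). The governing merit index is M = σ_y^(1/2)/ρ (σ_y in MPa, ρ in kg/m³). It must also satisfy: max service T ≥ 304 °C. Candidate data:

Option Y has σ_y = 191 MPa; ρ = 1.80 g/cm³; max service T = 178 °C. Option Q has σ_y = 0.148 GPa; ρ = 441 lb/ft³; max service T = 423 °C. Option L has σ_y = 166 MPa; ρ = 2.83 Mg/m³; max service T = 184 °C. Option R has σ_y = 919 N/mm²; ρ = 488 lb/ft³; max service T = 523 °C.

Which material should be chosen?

Screen on constraints: max service T ≥ 304 °C. Survivors: option Q, option R.
After converting to SI:
  option Q: σ_y = 148.0 MPa, ρ = 7064 kg/m³
  option R: σ_y = 919.0 MPa, ρ = 7817 kg/m³
  option R: M = 3.88×10⁻³
  option Q: M = 1.72×10⁻³
Option R has the largest M.

option R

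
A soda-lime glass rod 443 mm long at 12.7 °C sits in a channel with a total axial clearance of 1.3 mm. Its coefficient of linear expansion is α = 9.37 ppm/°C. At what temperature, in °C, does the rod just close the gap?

326 °C

α·L₀·ΔT = 1.3 mm ⇒ ΔT = 1.3 / (9.37×10⁻⁶ × 443.0) = 313.2 K.
T = 12.7 + 313.2 = 325.9 °C.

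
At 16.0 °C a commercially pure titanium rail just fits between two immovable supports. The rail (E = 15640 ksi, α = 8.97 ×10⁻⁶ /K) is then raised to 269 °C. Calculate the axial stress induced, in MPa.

245 MPa

E = 15640 ksi = 107.8 GPa.
ΔT = 253.0 K. Constrained thermal stress σ = E·α·ΔT = 107.8×10³ MPa × 8.97×10⁻⁶ × 253.0 = 245 MPa (compressive).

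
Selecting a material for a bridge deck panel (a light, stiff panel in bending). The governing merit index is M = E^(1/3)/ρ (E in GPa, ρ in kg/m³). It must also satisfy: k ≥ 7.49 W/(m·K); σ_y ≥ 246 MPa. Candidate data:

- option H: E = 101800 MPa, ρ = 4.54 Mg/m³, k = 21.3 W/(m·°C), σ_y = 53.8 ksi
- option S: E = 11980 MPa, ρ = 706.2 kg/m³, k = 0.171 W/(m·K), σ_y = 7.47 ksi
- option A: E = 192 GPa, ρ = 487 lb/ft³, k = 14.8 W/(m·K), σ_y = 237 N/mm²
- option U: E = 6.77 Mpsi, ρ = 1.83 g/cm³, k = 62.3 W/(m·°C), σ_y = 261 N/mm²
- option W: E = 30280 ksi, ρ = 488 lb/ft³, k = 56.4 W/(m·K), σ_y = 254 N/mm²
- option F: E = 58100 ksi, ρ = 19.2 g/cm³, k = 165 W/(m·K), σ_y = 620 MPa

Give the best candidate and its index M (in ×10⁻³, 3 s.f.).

Screen on constraints: k ≥ 7.49 W/(m·K); σ_y ≥ 246 MPa. Survivors: option H, option U, option W, option F.
After converting to SI:
  option H: E = 101.8 GPa, ρ = 4540 kg/m³
  option U: E = 46.68 GPa, ρ = 1830 kg/m³
  option W: E = 208.8 GPa, ρ = 7817 kg/m³
  option F: E = 400.6 GPa, ρ = 19200 kg/m³
  option U: M = 1.97×10⁻³
  option H: M = 1.03×10⁻³
  option W: M = 0.759×10⁻³
  option F: M = 0.384×10⁻³
Highest index: option U.

option U, M = 1.97×10⁻³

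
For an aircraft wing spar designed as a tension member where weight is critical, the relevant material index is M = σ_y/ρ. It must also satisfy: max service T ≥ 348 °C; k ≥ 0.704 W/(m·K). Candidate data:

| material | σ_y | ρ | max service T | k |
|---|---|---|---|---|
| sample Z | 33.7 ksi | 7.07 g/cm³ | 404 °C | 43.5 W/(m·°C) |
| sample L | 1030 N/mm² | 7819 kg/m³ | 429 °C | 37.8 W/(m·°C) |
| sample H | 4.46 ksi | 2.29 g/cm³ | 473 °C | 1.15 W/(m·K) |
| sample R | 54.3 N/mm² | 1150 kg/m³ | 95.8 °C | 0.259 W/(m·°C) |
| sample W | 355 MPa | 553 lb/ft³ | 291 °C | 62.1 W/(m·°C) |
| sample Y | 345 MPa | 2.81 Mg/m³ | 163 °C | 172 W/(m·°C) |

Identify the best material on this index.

sample L

Screen on constraints: max service T ≥ 348 °C; k ≥ 0.704 W/(m·K). Survivors: sample Z, sample L, sample H.
Convert each candidate to consistent units, then evaluate M:
  sample Z: σ_y = 232.4 MPa, ρ = 7070 kg/m³
  sample L: σ_y = 1030 MPa, ρ = 7819 kg/m³
  sample H: σ_y = 30.75 MPa, ρ = 2290 kg/m³
  sample L: M = 132 kN·m/kg
  sample Z: M = 32.9 kN·m/kg
  sample H: M = 13.4 kN·m/kg
Sample L has the largest M.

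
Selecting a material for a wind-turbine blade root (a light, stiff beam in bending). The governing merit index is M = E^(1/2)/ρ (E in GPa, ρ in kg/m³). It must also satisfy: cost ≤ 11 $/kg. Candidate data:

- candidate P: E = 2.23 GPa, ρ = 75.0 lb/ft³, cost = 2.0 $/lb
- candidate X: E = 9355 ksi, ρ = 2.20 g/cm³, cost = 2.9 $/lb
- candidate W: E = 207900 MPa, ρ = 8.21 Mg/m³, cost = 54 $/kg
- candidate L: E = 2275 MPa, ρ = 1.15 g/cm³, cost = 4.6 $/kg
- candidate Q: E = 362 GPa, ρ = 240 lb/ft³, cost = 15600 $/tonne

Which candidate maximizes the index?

candidate X

Screen on constraints: cost ≤ 11 $/kg. Survivors: candidate P, candidate X, candidate L.
Convert each candidate to consistent units, then evaluate M:
  candidate P: E = 2.230 GPa, ρ = 1201 kg/m³
  candidate X: E = 64.50 GPa, ρ = 2200 kg/m³
  candidate L: E = 2.275 GPa, ρ = 1150 kg/m³
  candidate X: M = 3.65×10⁻³
  candidate L: M = 1.31×10⁻³
  candidate P: M = 1.24×10⁻³
The maximum is for candidate X.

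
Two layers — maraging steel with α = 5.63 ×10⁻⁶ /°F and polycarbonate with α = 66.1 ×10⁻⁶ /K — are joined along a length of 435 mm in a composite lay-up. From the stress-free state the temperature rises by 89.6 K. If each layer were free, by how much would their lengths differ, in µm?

2180 µm

maraging steel: α = 5.63×10⁻⁶/°F × 9/5 = 10.1×10⁻⁶/K.
Δα = |10.1 − 66.1|×10⁻⁶/K = 56.0×10⁻⁶/K.
ΔL_mismatch = Δα·L·ΔT = 56.0×10⁻⁶ × 435.0 mm × 89.6 K = 2180 µm.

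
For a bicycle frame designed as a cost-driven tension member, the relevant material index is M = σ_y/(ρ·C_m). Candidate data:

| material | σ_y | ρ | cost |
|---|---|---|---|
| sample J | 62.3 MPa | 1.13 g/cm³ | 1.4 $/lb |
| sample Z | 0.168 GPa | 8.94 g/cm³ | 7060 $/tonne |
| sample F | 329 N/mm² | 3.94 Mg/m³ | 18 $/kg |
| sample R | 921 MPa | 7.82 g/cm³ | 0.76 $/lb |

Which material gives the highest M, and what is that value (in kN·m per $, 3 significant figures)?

sample R, M = 70.3 kN·m per $

In SI units:
  sample J: σ_y = 62.30 MPa, ρ = 1130 kg/m³, cost = 3.086 $/kg
  sample Z: σ_y = 168.0 MPa, ρ = 8940 kg/m³, cost = 7.060 $/kg
  sample F: σ_y = 329.0 MPa, ρ = 3940 kg/m³, cost = 18.00 $/kg
  sample R: σ_y = 921.0 MPa, ρ = 7820 kg/m³, cost = 1.675 $/kg
  sample R: M = 70.3 kN·m per $
  sample J: M = 17.9 kN·m per $
  sample F: M = 4.64 kN·m per $
  sample Z: M = 2.66 kN·m per $
Highest index: sample R.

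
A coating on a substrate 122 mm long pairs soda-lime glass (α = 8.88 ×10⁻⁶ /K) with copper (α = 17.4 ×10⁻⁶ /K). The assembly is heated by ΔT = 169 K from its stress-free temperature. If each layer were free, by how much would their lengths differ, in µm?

Δα = |8.88 − 17.4|×10⁻⁶/K = 8.52×10⁻⁶/K.
ΔL_mismatch = Δα·L·ΔT = 8.52×10⁻⁶ × 122.0 mm × 169.0 K = 176 µm.

176 µm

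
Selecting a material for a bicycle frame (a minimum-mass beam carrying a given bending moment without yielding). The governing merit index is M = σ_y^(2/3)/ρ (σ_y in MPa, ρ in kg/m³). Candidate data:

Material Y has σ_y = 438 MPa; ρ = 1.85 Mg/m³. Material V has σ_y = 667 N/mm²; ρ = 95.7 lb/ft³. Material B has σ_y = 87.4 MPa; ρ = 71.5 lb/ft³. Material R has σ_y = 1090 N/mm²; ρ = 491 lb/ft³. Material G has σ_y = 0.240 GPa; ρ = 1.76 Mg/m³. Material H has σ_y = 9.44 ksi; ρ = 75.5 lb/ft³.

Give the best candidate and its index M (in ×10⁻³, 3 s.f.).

Normalizing units and computing the index:
  material Y: σ_y = 438.0 MPa, ρ = 1850 kg/m³
  material V: σ_y = 667.0 MPa, ρ = 1533 kg/m³
  material B: σ_y = 87.40 MPa, ρ = 1145 kg/m³
  material R: σ_y = 1090 MPa, ρ = 7865 kg/m³
  material G: σ_y = 240.0 MPa, ρ = 1760 kg/m³
  material H: σ_y = 65.09 MPa, ρ = 1209 kg/m³
  material V: M = 49.8×10⁻³
  material Y: M = 31.2×10⁻³
  material G: M = 21.9×10⁻³
  material B: M = 17.2×10⁻³
  material R: M = 13.5×10⁻³
  material H: M = 13.4×10⁻³
Highest index: material V.

material V, M = 49.8×10⁻³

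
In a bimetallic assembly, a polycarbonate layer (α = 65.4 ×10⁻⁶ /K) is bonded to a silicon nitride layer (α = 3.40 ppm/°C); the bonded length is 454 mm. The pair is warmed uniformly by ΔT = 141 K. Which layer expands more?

polycarbonate

α(polycarbonate) = 65.4×10⁻⁶/K vs α(silicon nitride) = 3.40×10⁻⁶/K.
Higher α expands more for the same ΔT: polycarbonate.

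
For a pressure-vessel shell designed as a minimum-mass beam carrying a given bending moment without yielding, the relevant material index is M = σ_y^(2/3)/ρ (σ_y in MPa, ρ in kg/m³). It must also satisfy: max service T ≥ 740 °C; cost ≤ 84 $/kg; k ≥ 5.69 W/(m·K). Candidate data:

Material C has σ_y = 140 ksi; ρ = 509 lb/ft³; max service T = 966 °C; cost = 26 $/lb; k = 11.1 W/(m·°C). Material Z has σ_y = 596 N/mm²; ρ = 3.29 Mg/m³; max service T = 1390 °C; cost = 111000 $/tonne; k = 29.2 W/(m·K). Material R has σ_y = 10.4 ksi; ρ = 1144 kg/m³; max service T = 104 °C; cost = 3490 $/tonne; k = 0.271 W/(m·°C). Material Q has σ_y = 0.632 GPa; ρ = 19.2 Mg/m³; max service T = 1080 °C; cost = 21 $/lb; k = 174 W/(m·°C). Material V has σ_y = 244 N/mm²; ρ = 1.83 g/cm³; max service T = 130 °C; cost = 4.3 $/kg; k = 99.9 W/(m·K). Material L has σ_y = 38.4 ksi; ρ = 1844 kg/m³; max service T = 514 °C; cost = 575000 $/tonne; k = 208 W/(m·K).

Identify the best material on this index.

Screen on constraints: max service T ≥ 740 °C; cost ≤ 84 $/kg; k ≥ 5.69 W/(m·K). Survivors: material C, material Q.
Putting every candidate on a common basis:
  material C: σ_y = 965.3 MPa, ρ = 8153 kg/m³
  material Q: σ_y = 632.0 MPa, ρ = 19200 kg/m³
  material C: M = 12.0×10⁻³
  material Q: M = 3.84×10⁻³
Material C has the largest M.

material C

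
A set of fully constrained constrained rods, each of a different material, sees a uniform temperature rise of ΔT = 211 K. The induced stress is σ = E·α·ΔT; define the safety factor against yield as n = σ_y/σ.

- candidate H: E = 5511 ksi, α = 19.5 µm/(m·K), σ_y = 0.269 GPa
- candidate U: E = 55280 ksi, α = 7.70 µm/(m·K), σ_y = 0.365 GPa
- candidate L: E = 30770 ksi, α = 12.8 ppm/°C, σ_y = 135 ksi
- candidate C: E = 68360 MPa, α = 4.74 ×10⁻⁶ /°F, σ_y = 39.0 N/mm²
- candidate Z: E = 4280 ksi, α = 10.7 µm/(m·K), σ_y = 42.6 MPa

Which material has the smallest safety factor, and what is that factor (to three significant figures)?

Per material, after unit conversion:
  candidate H: E = 38.00, α = 19.5, σ_y = 269.0 → σ = 156 MPa, n = 1.72
  candidate U: E = 381.1, α = 7.70, σ_y = 365.0 → σ = 619 MPa, n = 0.589
  candidate L: E = 212.2, α = 12.8, σ_y = 930.8 → σ = 573 MPa, n = 1.62
  candidate C: E = 68.36, α = 8.53, σ_y = 39.00 → σ = 123 MPa, n = 0.317
  candidate Z: E = 29.51, α = 10.7, σ_y = 42.60 → σ = 66.6 MPa, n = 0.639
Candidate C has the lowest safety factor, n = 0.317.

candidate C, n = 0.317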